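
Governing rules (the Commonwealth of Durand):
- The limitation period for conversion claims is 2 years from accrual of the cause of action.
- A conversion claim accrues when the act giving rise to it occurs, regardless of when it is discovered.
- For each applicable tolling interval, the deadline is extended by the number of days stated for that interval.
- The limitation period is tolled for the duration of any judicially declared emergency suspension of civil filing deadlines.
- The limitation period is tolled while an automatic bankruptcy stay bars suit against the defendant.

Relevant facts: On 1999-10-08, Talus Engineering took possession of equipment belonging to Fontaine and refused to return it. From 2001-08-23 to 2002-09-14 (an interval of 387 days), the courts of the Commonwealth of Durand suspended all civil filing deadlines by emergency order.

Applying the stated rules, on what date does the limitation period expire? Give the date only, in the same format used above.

The limitation period began to run on 1999-10-08.
The untolled deadline — 2 years after 1999-10-08 — is 2001-10-08.
Because the emergency suspension of filing deadlines ran from 2001-08-23 to 2002-09-14, the deadline is extended by 387 days to 2002-10-30.

2002-10-30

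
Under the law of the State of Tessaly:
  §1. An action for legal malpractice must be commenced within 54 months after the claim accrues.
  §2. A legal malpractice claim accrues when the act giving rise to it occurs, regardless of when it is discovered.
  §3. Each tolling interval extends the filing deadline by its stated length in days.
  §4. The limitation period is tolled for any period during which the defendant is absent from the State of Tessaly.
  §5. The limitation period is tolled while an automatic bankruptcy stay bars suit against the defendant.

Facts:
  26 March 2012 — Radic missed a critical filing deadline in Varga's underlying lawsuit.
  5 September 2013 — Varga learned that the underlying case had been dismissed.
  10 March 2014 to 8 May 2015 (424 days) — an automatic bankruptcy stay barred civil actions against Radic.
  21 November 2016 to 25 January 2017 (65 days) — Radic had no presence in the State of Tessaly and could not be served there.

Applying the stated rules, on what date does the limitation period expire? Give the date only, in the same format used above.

Because the rule ties accrual to occurrence, the claim accrued on 26 March 2012, not on the 5 September 2013 discovery date.
The untolled deadline — 54 months after 26 March 2012 — is 26 September 2016.
The automatic bankruptcy stay from 10 March 2014 to 8 May 2015 tolled the period for 424 days, extending the deadline to 24 November 2017.
The defendant's absence from the jurisdiction from 21 November 2016 to 25 January 2017 tolled the period for 65 days, extending the deadline to 28 January 2018.

28 January 2018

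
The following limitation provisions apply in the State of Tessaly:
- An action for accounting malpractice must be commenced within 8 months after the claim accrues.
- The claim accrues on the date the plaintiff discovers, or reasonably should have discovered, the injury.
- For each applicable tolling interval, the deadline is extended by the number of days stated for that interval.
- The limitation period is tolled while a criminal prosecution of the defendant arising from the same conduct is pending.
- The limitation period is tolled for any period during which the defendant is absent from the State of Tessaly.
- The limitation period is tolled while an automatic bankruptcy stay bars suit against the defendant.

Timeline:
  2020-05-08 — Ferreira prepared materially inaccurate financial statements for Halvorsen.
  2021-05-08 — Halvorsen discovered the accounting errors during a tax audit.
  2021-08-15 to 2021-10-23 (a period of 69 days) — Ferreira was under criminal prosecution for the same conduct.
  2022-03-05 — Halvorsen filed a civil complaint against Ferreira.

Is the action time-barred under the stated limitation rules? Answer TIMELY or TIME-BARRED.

Under the discovery rule, the claim accrued on 2021-05-08, when Halvorsen discovered the injury — not on the 2020-05-08 date of the underlying act.
The untolled deadline — 8 months after 2021-05-08 — is 2022-01-08.
The pending criminal prosecution from 2021-08-15 to 2021-10-23 tolled the period for 69 days, extending the deadline to 2022-03-18.
Halvorsen filed on 2022-03-05, before the 2022-03-18 deadline, so the action is timely.

TIMELY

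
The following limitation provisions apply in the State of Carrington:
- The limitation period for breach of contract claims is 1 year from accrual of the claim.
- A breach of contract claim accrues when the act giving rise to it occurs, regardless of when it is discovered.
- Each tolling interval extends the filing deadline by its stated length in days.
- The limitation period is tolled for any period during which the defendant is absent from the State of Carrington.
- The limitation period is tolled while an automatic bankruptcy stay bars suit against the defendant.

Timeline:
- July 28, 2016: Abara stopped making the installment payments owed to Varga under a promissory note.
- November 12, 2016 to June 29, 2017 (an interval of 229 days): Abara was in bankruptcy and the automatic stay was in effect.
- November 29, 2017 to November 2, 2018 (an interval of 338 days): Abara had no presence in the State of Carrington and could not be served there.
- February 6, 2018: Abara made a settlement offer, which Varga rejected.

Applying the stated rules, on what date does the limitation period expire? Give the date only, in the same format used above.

The limitation period began to run on July 28, 2016.
1 year from July 28, 2016 is July 28, 2017.
The automatic bankruptcy stay from November 12, 2016 to June 29, 2017 tolled the period for 229 days, extending the deadline to March 14, 2018.
The defendant's absence from the jurisdiction from November 29, 2017 to November 2, 2018 tolled the period for 338 days, extending the deadline to February 15, 2019.
The other events in the timeline have no effect on the limitation period under the stated rules.

February 15, 2019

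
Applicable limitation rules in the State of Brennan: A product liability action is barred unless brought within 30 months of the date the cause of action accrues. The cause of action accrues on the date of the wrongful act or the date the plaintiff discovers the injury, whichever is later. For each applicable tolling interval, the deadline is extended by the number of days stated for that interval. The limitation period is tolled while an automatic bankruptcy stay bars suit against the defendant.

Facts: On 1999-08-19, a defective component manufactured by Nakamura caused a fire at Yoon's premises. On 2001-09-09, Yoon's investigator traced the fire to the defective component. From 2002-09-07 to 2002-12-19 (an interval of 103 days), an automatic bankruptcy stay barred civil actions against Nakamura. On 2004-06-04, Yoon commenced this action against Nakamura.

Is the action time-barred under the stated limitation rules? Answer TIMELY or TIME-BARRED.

TIMELY

Because discovery on 2001-09-09 post-dates the 1999-08-19 act, accrual under the later-of rule falls on 2001-09-09.
30 months from 2001-09-09 is 2004-03-09.
Because the automatic bankruptcy stay ran from 2002-09-07 to 2002-12-19, the deadline is extended by 103 days to 2004-06-20.
Yoon filed on 2004-06-04, before the 2004-06-20 deadline, so the action is timely.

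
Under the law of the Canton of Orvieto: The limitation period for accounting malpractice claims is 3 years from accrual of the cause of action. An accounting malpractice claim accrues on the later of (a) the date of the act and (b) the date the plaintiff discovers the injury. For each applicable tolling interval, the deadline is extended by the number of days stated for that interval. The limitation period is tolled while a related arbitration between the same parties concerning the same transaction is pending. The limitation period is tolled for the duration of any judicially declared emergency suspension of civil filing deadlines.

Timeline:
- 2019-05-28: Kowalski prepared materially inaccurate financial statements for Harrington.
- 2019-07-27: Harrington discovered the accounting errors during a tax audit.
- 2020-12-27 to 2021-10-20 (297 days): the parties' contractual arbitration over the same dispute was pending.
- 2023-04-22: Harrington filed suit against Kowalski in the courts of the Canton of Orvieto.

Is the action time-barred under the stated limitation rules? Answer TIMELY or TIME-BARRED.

Taking the later of the act (2019-05-28) and discovery (2019-07-27), the claim accrued on 2019-07-27.
3 years from 2019-07-27 is 2022-07-27.
The period was tolled for 297 days by the pending related arbitration (2020-12-27 to 2021-10-20), pushing the deadline to 2023-05-20.
The 2023-04-22 filing precedes the 2023-05-20 deadline; the claim is timely.

TIMELY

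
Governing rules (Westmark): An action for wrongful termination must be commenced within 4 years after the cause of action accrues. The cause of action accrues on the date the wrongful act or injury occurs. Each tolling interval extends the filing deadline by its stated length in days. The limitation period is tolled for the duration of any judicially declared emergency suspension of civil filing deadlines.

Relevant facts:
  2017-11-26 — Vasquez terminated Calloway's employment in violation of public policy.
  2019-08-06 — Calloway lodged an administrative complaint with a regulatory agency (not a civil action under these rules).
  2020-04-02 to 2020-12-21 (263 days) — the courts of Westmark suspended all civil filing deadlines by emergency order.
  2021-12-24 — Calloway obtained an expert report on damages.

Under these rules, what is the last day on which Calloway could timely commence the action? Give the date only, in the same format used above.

2022-08-16

The claim accrued on 2017-11-26, when the wrongful act occurred.
4 years from 2017-11-26 is 2021-11-26.
The period was tolled for 263 days by the emergency suspension of filing deadlines (2020-04-02 to 2020-12-21), pushing the deadline to 2022-08-16.
The other events in the timeline have no effect on the limitation period under the stated rules.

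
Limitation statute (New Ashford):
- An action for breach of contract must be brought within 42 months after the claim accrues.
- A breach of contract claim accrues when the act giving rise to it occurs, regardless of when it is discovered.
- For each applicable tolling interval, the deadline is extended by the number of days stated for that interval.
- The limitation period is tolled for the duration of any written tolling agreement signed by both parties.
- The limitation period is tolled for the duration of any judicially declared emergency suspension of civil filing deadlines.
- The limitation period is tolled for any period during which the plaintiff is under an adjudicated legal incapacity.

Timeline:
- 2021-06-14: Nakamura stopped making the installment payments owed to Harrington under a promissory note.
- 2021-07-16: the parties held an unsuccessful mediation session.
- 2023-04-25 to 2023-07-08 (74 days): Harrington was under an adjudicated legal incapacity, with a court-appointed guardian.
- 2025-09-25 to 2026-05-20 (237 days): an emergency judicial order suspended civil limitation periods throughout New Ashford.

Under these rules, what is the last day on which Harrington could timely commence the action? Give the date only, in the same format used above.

2025-02-26

The claim accrued on 2021-06-14, when the wrongful act occurred.
42 months from 2021-06-14 is 2024-12-14.
The plaintiff's legal incapacity from 2023-04-25 to 2023-07-08 tolled the period for 74 days, extending the deadline to 2025-02-26.
The emergency suspension of filing deadlines from 2025-09-25 to 2026-05-20 began after the period had already run on 2025-02-26, so it has no tolling effect.
The other events in the timeline have no effect on the limitation period under the stated rules.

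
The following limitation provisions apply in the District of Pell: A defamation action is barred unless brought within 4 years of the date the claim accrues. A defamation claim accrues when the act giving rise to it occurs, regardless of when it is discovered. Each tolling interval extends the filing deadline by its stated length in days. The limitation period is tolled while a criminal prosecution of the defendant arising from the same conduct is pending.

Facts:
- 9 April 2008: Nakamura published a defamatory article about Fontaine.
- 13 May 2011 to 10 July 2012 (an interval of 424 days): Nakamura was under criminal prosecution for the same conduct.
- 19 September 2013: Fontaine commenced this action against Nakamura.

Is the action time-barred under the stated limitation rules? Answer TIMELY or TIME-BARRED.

TIME-BARRED

The limitation period began to run on 9 April 2008.
Adding the 4 years base period to 9 April 2008 gives a deadline of 9 April 2012, before any tolling.
Because the pending criminal prosecution ran from 13 May 2011 to 10 July 2012, the deadline is extended by 424 days to 7 June 2013.
Filing on 19 September 2013 missed the 7 June 2013 deadline — the action is time-barred.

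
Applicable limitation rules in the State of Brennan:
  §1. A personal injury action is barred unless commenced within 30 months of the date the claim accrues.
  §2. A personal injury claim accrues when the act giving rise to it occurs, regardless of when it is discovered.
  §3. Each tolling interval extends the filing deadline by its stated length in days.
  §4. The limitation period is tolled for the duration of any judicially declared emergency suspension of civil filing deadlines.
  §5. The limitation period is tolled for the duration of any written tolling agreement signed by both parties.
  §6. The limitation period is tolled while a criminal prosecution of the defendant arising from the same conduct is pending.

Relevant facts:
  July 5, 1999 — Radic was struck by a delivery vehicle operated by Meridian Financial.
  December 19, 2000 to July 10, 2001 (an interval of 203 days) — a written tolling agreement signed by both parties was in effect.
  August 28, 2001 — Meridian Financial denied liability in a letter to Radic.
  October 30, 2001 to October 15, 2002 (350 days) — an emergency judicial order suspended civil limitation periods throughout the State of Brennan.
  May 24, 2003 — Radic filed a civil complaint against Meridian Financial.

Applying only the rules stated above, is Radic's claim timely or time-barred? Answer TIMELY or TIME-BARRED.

TIMELY

The claim accrued on July 5, 1999, the date of the act.
30 months from July 5, 1999 is January 5, 2002.
The written tolling agreement from December 19, 2000 to July 10, 2001 tolled the period for 203 days, extending the deadline to July 27, 2002.
The emergency suspension of filing deadlines from October 30, 2001 to October 15, 2002 tolled the period for 350 days, extending the deadline to July 12, 2003.
Nothing else in the chronology tolls or restarts the period.
Filing on May 24, 2003 beat the July 12, 2003 deadline — the action is timely.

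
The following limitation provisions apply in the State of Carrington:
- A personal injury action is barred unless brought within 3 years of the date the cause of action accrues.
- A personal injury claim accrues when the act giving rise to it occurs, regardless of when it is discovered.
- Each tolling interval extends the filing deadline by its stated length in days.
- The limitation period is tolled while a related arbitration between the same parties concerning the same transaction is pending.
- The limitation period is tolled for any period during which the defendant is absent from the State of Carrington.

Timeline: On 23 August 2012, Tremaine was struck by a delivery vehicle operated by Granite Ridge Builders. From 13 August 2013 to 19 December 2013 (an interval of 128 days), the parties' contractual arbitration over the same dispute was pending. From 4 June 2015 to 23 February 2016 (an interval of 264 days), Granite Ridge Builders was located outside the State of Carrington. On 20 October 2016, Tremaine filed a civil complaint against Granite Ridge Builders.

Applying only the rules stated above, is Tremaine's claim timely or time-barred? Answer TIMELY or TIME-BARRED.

The limitation period began to run on 23 August 2012.
The untolled deadline — 3 years after 23 August 2012 — is 23 August 2015.
The pending related arbitration from 13 August 2013 to 19 December 2013 tolled the period for 128 days, extending the deadline to 29 December 2015.
Because the defendant's absence from the jurisdiction ran from 4 June 2015 to 23 February 2016, the deadline is extended by 264 days to 18 September 2016.
Filing on 20 October 2016 missed the 18 September 2016 deadline — the action is time-barred.

TIME-BARRED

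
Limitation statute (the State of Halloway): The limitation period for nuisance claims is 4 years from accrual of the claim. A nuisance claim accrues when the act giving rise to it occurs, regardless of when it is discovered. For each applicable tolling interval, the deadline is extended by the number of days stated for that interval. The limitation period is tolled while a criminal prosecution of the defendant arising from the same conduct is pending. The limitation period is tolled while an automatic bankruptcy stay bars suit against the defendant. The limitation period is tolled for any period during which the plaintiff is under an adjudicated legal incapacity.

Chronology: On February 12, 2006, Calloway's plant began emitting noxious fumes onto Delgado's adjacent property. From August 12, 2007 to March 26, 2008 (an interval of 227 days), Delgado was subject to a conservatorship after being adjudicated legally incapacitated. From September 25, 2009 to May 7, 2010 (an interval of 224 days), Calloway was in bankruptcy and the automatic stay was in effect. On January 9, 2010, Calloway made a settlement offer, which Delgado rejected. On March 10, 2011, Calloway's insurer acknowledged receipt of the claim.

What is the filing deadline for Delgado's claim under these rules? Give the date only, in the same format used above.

May 9, 2011

The claim accrued on February 12, 2006, when the wrongful act occurred.
4 years from February 12, 2006 is February 12, 2010.
The plaintiff's legal incapacity from August 12, 2007 to March 26, 2008 tolled the period for 227 days, extending the deadline to September 27, 2010.
The period was tolled for 224 days by the automatic bankruptcy stay (September 25, 2009 to May 7, 2010), pushing the deadline to May 9, 2011.
The other events in the timeline have no effect on the limitation period under the stated rules.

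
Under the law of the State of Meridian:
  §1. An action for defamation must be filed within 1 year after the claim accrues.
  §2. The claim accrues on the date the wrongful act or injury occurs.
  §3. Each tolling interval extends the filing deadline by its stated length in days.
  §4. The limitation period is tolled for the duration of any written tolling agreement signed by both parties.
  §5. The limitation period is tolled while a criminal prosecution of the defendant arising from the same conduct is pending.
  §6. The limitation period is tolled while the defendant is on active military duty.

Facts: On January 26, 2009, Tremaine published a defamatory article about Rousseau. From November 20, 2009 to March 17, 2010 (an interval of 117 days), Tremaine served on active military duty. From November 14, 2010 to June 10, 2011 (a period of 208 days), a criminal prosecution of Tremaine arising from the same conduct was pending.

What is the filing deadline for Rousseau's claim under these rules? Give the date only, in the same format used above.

The claim accrued on January 26, 2009, when the wrongful act occurred.
Adding the 1 year base period to January 26, 2009 gives a deadline of January 26, 2010, before any tolling.
The period was tolled for 117 days by the defendant's active military service (November 20, 2009 to March 17, 2010), pushing the deadline to May 23, 2010.
The pending criminal prosecution from November 14, 2010 to June 10, 2011 began after the period had already run on May 23, 2010, so it has no tolling effect.

May 23, 2010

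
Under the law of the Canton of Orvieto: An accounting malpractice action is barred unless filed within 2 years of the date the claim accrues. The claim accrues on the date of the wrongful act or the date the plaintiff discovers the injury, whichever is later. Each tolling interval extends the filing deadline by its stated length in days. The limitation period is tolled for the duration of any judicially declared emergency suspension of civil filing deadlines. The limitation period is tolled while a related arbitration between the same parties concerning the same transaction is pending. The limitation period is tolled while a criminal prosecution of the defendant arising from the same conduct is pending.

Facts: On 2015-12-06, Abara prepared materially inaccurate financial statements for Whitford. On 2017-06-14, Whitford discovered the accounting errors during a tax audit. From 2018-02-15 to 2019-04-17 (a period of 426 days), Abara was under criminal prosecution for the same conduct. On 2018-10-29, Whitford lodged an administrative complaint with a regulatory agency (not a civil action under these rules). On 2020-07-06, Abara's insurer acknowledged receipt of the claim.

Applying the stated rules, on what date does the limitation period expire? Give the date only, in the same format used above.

Taking the later of the act (2015-12-06) and discovery (2017-06-14), the claim accrued on 2017-06-14.
Adding the 2 years base period to 2017-06-14 gives a deadline of 2019-06-14, before any tolling.
The pending criminal prosecution from 2018-02-15 to 2019-04-17 tolled the period for 426 days, extending the deadline to 2020-08-13.
None of the other events listed affects the running of the period under the stated rules.

2020-08-13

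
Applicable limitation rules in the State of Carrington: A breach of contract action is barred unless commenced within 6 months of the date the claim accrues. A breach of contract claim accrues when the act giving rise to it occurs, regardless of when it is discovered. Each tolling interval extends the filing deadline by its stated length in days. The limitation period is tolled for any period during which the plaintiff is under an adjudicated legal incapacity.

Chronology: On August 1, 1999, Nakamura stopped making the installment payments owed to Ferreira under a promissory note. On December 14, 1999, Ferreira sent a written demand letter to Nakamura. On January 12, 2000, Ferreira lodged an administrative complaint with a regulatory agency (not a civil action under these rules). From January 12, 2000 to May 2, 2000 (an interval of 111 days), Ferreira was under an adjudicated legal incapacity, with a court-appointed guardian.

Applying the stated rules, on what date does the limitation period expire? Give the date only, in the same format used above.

The claim accrued on August 1, 1999, the date of the act.
The untolled deadline — 6 months after August 1, 1999 — is February 1, 2000.
Because the plaintiff's legal incapacity ran from January 12, 2000 to May 2, 2000, the deadline is extended by 111 days to May 22, 2000.
None of the other events listed affects the running of the period under the stated rules.

May 22, 2000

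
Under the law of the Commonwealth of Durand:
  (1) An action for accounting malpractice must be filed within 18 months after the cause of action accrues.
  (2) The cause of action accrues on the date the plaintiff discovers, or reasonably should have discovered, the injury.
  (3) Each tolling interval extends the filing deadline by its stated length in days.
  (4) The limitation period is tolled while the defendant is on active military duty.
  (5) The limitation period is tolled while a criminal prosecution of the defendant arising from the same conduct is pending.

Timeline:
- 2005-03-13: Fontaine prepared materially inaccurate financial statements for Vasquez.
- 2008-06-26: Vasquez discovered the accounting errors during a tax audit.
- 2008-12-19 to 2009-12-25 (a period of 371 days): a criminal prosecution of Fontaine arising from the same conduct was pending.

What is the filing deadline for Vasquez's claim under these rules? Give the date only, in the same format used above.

2011-01-01

Under the discovery rule, the claim accrued on 2008-06-26, when Vasquez discovered the injury — not on the 2005-03-13 date of the underlying act.
18 months from 2008-06-26 is 2009-12-26.
The period was tolled for 371 days by the pending criminal prosecution (2008-12-19 to 2009-12-25), pushing the deadline to 2011-01-01.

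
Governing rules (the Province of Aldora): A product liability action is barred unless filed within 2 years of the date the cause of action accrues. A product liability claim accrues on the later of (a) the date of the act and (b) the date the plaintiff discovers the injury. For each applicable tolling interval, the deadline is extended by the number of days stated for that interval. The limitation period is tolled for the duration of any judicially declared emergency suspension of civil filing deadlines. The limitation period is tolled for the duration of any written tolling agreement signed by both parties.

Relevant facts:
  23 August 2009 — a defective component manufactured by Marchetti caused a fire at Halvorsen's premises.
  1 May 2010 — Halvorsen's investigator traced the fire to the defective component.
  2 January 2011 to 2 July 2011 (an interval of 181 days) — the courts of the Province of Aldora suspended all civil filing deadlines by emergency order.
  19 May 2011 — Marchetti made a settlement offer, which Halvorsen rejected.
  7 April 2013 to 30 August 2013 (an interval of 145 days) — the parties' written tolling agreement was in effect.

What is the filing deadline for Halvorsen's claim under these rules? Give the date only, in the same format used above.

29 October 2012

The claim accrued on 1 May 2010 — the later of the 23 August 2009 act and the 1 May 2010 discovery.
2 years from 1 May 2010 is 1 May 2012.
Because the emergency suspension of filing deadlines ran from 2 January 2011 to 2 July 2011, the deadline is extended by 181 days to 29 October 2012.
The written tolling agreement from 7 April 2013 to 30 August 2013 began after the period had already run on 29 October 2012, so it has no tolling effect.
None of the other events listed affects the running of the period under the stated rules.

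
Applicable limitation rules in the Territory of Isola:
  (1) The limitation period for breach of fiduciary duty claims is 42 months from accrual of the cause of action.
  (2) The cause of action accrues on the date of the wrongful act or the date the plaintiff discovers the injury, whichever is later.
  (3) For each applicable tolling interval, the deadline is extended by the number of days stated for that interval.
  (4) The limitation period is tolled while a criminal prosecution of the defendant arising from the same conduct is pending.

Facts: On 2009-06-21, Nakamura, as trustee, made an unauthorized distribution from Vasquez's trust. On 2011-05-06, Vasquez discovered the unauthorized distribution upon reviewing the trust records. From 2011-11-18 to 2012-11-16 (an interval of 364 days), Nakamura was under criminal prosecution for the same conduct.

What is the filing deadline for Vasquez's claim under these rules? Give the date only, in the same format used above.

Taking the later of the act (2009-06-21) and discovery (2011-05-06), the claim accrued on 2011-05-06.
The untolled deadline — 42 months after 2011-05-06 — is 2014-11-06.
Because the pending criminal prosecution ran from 2011-11-18 to 2012-11-16, the deadline is extended by 364 days to 2015-11-05.

2015-11-05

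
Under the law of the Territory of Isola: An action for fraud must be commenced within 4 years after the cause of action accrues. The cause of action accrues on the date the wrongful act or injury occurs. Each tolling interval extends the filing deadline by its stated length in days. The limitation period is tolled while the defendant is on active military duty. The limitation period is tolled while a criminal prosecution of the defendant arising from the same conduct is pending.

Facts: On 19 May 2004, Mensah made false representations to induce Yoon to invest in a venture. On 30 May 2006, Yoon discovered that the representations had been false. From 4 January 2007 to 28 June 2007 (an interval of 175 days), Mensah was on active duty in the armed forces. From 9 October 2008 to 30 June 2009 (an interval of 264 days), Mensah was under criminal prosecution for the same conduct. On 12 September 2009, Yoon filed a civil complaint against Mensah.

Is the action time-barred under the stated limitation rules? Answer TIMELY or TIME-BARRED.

TIME-BARRED

Accrual is governed by the date of the act, so the period began to run on 19 May 2004; the later discovery on 30 May 2006 is irrelevant under the stated rule.
The untolled deadline — 4 years after 19 May 2004 — is 19 May 2008.
The defendant's active military service from 4 January 2007 to 28 June 2007 tolled the period for 175 days, extending the deadline to 10 November 2008.
The period was tolled for 264 days by the pending criminal prosecution (9 October 2008 to 30 June 2009), pushing the deadline to 1 August 2009.
Yoon filed on 12 September 2009, after the 1 August 2009 deadline, so the action is time-barred.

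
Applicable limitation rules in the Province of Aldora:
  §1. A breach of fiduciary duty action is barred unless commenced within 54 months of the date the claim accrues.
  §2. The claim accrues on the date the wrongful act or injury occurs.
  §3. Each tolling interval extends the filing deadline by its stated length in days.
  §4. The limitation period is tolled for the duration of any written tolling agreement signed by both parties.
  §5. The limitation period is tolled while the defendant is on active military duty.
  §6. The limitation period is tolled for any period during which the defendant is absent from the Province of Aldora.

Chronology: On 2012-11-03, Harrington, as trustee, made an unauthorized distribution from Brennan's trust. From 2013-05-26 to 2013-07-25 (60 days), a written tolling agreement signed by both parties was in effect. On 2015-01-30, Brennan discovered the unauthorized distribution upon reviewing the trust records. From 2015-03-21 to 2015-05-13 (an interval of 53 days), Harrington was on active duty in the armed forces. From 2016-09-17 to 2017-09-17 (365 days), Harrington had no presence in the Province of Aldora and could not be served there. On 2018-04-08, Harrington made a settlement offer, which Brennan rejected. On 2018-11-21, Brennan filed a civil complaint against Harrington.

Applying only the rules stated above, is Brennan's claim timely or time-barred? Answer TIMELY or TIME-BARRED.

TIME-BARRED

The claim accrued on 2012-11-03, when the wrongful act occurred; under the stated occurrence rule the 2015-01-30 discovery does not delay accrual.
The untolled deadline — 54 months after 2012-11-03 — is 2017-05-03.
The written tolling agreement from 2013-05-26 to 2013-07-25 tolled the period for 60 days, extending the deadline to 2017-07-02.
The period was tolled for 53 days by the defendant's active military service (2015-03-21 to 2015-05-13), pushing the deadline to 2017-08-24.
Because the defendant's absence from the jurisdiction ran from 2016-09-17 to 2017-09-17, the deadline is extended by 365 days to 2018-08-24.
Nothing else in the chronology tolls or restarts the period.
The 2018-11-21 filing falls after the 2018-08-24 deadline; the claim is time-barred.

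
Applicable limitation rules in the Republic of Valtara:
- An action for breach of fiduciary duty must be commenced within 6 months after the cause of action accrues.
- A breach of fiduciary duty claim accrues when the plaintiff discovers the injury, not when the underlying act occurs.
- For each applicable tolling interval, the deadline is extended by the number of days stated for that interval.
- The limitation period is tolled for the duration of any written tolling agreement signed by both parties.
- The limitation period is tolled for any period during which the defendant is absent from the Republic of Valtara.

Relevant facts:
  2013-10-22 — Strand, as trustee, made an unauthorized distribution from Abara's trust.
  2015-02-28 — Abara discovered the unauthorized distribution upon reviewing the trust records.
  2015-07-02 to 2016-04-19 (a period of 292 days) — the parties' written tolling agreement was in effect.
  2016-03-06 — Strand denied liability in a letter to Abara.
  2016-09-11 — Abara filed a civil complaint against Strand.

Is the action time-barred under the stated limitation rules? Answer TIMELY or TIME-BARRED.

The claim did not accrue until Abara discovered the injury on 2015-02-28; the 2013-10-22 act date does not start the clock under the stated rule.
The untolled deadline — 6 months after 2015-02-28 — is 2015-08-28.
The written tolling agreement from 2015-07-02 to 2016-04-19 tolled the period for 292 days, extending the deadline to 2016-06-15.
None of the other events listed affects the running of the period under the stated rules.
Abara filed on 2016-09-11, after the 2016-06-15 deadline, so the action is time-barred.

TIME-BARRED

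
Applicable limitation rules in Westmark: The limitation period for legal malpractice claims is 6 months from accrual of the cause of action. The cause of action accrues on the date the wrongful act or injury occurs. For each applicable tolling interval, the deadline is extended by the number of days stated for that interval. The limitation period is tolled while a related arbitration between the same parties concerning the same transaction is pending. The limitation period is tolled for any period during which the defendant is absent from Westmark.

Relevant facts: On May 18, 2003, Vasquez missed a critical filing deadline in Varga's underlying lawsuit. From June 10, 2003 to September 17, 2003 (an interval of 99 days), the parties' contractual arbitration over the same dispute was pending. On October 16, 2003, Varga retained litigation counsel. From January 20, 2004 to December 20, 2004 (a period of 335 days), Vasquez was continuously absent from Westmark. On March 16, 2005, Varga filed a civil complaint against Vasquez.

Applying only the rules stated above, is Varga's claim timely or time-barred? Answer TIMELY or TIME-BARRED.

The limitation period began to run on May 18, 2003.
The untolled deadline — 6 months after May 18, 2003 — is November 18, 2003.
The period was tolled for 99 days by the pending related arbitration (June 10, 2003 to September 17, 2003), pushing the deadline to February 25, 2004.
The period was tolled for 335 days by the defendant's absence from the jurisdiction (January 20, 2004 to December 20, 2004), pushing the deadline to January 25, 2005.
None of the other events listed affects the running of the period under the stated rules.
Filing on March 16, 2005 missed the January 25, 2005 deadline — the action is time-barred.

TIME-BARRED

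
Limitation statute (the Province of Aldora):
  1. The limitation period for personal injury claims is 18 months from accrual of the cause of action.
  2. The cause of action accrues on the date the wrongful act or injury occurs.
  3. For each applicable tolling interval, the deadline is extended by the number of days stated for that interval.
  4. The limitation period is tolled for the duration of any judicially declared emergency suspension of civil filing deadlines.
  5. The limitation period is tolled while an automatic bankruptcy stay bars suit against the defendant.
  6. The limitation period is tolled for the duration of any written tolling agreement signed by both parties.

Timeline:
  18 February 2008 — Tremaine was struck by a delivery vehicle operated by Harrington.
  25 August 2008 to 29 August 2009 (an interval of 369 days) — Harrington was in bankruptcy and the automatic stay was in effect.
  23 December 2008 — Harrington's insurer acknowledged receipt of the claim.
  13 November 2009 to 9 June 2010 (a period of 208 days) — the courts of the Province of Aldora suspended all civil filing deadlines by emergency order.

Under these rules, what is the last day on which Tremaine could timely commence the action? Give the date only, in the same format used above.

The limitation period began to run on 18 February 2008.
Adding the 18 months base period to 18 February 2008 gives a deadline of 18 August 2009, before any tolling.
Because the automatic bankruptcy stay ran from 25 August 2008 to 29 August 2009, the deadline is extended by 369 days to 22 August 2010.
Because the emergency suspension of filing deadlines ran from 13 November 2009 to 9 June 2010, the deadline is extended by 208 days to 18 March 2011.
None of the other events listed affects the running of the period under the stated rules.

18 March 2011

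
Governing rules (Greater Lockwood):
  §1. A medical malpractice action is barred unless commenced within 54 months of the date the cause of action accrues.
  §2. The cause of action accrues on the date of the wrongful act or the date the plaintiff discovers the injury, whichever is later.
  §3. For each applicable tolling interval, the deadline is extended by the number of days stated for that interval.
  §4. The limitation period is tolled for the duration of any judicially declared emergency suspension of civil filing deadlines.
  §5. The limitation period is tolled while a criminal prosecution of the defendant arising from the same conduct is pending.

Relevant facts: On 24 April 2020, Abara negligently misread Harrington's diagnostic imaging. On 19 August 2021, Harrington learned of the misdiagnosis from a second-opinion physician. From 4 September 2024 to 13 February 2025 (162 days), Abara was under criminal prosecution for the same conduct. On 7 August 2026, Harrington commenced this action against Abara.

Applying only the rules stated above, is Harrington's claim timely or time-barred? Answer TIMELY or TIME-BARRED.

Taking the later of the act (24 April 2020) and discovery (19 August 2021), the claim accrued on 19 August 2021.
Adding the 54 months base period to 19 August 2021 gives a deadline of 19 February 2026, before any tolling.
The period was tolled for 162 days by the pending criminal prosecution (4 September 2024 to 13 February 2025), pushing the deadline to 31 July 2026.
Filing on 7 August 2026 missed the 31 July 2026 deadline — the action is time-barred.

TIME-BARRED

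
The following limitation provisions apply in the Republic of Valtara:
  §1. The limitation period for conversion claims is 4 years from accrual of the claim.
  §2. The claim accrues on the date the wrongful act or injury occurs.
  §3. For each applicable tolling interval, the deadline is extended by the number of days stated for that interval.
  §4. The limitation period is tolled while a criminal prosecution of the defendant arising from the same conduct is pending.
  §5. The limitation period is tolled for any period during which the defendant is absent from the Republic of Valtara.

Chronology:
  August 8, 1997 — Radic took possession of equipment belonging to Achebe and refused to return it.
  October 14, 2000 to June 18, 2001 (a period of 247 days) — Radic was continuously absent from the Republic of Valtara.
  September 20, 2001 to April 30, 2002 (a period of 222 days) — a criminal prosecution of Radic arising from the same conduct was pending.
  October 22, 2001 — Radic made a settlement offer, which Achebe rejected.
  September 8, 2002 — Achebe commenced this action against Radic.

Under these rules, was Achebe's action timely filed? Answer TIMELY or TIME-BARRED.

TIMELY

The limitation period began to run on August 8, 1997.
Adding the 4 years base period to August 8, 1997 gives a deadline of August 8, 2001, before any tolling.
The period was tolled for 247 days by the defendant's absence from the jurisdiction (October 14, 2000 to June 18, 2001), pushing the deadline to April 12, 2002.
The period was tolled for 222 days by the pending criminal prosecution (September 20, 2001 to April 30, 2002), pushing the deadline to November 20, 2002.
The other events in the timeline have no effect on the limitation period under the stated rules.
Filing on September 8, 2002 beat the November 20, 2002 deadline — the action is timely.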